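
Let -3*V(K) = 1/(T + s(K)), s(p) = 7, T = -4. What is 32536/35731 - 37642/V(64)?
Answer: 12104909254/35731 ≈ 3.3878e+5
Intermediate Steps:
V(K) = -⅑ (V(K) = -1/(3*(-4 + 7)) = -⅓/3 = -⅓*⅓ = -⅑)
32536/35731 - 37642/V(64) = 32536/35731 - 37642/(-⅑) = 32536*(1/35731) - 37642*(-9) = 32536/35731 + 338778 = 12104909254/35731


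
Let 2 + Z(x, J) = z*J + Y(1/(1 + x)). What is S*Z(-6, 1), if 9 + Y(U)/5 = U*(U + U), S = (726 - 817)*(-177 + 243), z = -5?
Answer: 1549548/5 ≈ 3.0991e+5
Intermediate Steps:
S = -6006 (S = -91*66 = -6006)
Y(U) = -45 + 10*U**2 (Y(U) = -45 + 5*(U*(U + U)) = -45 + 5*(U*(2*U)) = -45 + 5*(2*U**2) = -45 + 10*U**2)
Z(x, J) = -47 - 5*J + 10/(1 + x)**2 (Z(x, J) = -2 + (-5*J + (-45 + 10*(1/(1 + x))**2)) = -2 + (-5*J + (-45 + 10/(1 + x)**2)) = -2 + (-45 - 5*J + 10/(1 + x)**2) = -47 - 5*J + 10/(1 + x)**2)
S*Z(-6, 1) = -6006*(-47 - 5*1 + 10/(1 - 6)**2) = -6006*(-47 - 5 + 10/(-5)**2) = -6006*(-47 - 5 + 10*(1/25)) = -6006*(-47 - 5 + 2/5) = -6006*(-258/5) = 1549548/5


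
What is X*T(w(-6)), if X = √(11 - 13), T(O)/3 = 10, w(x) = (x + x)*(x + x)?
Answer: 30*I*√2 ≈ 42.426*I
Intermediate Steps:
w(x) = 4*x² (w(x) = (2*x)*(2*x) = 4*x²)
T(O) = 30 (T(O) = 3*10 = 30)
X = I*√2 (X = √(-2) = I*√2 ≈ 1.4142*I)
X*T(w(-6)) = (I*√2)*30 = 30*I*√2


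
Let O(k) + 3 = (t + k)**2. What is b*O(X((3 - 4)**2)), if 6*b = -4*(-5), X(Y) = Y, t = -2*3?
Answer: 220/3 ≈ 73.333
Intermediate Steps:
t = -6
O(k) = -3 + (-6 + k)**2
b = 10/3 (b = (-4*(-5))/6 = (1/6)*20 = 10/3 ≈ 3.3333)
b*O(X((3 - 4)**2)) = 10*(-3 + (-6 + (3 - 4)**2)**2)/3 = 10*(-3 + (-6 + (-1)**2)**2)/3 = 10*(-3 + (-6 + 1)**2)/3 = 10*(-3 + (-5)**2)/3 = 10*(-3 + 25)/3 = (10/3)*22 = 220/3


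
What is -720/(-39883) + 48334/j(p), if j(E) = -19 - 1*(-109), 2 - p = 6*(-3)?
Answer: 963884861/1794735 ≈ 537.06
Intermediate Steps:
p = 20 (p = 2 - 6*(-3) = 2 - 1*(-18) = 2 + 18 = 20)
j(E) = 90 (j(E) = -19 + 109 = 90)
-720/(-39883) + 48334/j(p) = -720/(-39883) + 48334/90 = -720*(-1/39883) + 48334*(1/90) = 720/39883 + 24167/45 = 963884861/1794735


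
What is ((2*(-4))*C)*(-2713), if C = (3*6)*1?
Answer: 390672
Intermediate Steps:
C = 18 (C = 18*1 = 18)
((2*(-4))*C)*(-2713) = ((2*(-4))*18)*(-2713) = -8*18*(-2713) = -144*(-2713) = 390672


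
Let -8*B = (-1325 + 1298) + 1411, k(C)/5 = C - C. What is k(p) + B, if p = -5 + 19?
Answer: -173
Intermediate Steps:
p = 14
k(C) = 0 (k(C) = 5*(C - C) = 5*0 = 0)
B = -173 (B = -((-1325 + 1298) + 1411)/8 = -(-27 + 1411)/8 = -⅛*1384 = -173)
k(p) + B = 0 - 173 = -173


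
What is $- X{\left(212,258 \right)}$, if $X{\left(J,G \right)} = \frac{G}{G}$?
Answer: $-1$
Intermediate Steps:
$X{\left(J,G \right)} = 1$
$- X{\left(212,258 \right)} = \left(-1\right) 1 = -1$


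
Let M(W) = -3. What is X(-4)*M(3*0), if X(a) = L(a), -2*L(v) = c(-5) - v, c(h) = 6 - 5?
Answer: 15/2 ≈ 7.5000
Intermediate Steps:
c(h) = 1
L(v) = -1/2 + v/2 (L(v) = -(1 - v)/2 = -1/2 + v/2)
X(a) = -1/2 + a/2
X(-4)*M(3*0) = (-1/2 + (1/2)*(-4))*(-3) = (-1/2 - 2)*(-3) = -5/2*(-3) = 15/2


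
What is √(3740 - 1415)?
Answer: 5*√93 ≈ 48.218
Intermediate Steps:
√(3740 - 1415) = √2325 = 5*√93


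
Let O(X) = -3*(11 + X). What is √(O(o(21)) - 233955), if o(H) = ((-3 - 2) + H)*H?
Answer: 2*I*√58749 ≈ 484.76*I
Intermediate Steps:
o(H) = H*(-5 + H) (o(H) = (-5 + H)*H = H*(-5 + H))
O(X) = -33 - 3*X
√(O(o(21)) - 233955) = √((-33 - 63*(-5 + 21)) - 233955) = √((-33 - 63*16) - 233955) = √((-33 - 3*336) - 233955) = √((-33 - 1008) - 233955) = √(-1041 - 233955) = √(-234996) = 2*I*√58749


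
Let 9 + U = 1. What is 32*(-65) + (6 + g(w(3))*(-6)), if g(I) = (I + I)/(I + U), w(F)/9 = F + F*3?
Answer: -52174/25 ≈ -2087.0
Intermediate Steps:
U = -8 (U = -9 + 1 = -8)
w(F) = 36*F (w(F) = 9*(F + F*3) = 9*(F + 3*F) = 9*(4*F) = 36*F)
g(I) = 2*I/(-8 + I) (g(I) = (I + I)/(I - 8) = (2*I)/(-8 + I) = 2*I/(-8 + I))
32*(-65) + (6 + g(w(3))*(-6)) = 32*(-65) + (6 + (2*(36*3)/(-8 + 36*3))*(-6)) = -2080 + (6 + (2*108/(-8 + 108))*(-6)) = -2080 + (6 + (2*108/100)*(-6)) = -2080 + (6 + (2*108*(1/100))*(-6)) = -2080 + (6 + (54/25)*(-6)) = -2080 + (6 - 324/25) = -2080 - 174/25 = -52174/25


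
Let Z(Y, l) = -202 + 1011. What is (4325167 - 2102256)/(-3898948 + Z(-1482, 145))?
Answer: -2222911/3898139 ≈ -0.57025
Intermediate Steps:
Z(Y, l) = 809
(4325167 - 2102256)/(-3898948 + Z(-1482, 145)) = (4325167 - 2102256)/(-3898948 + 809) = 2222911/(-3898139) = 2222911*(-1/3898139) = -2222911/3898139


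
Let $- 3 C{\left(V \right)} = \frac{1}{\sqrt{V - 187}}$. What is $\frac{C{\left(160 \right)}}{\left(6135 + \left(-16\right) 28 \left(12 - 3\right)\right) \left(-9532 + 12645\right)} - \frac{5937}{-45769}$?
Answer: $\frac{5937}{45769} + \frac{i \sqrt{3}}{176759253} \approx 0.12972 + 9.7989 \cdot 10^{-9} i$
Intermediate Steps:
$C{\left(V \right)} = - \frac{1}{3 \sqrt{-187 + V}}$ ($C{\left(V \right)} = - \frac{1}{3 \sqrt{V - 187}} = - \frac{1}{3 \sqrt{-187 + V}}$)
$\frac{C{\left(160 \right)}}{\left(6135 + \left(-16\right) 28 \left(12 - 3\right)\right) \left(-9532 + 12645\right)} - \frac{5937}{-45769} = \frac{\left(- \frac{1}{3}\right) \frac{1}{\sqrt{-187 + 160}}}{\left(6135 + \left(-16\right) 28 \left(12 - 3\right)\right) \left(-9532 + 12645\right)} - \frac{5937}{-45769} = \frac{\left(- \frac{1}{3}\right) \frac{1}{\sqrt{-27}}}{\left(6135 - 448 \left(12 - 3\right)\right) 3113} - - \frac{5937}{45769} = \frac{\left(- \frac{1}{3}\right) \left(- \frac{i \sqrt{3}}{9}\right)}{\left(6135 - 4032\right) 3113} + \frac{5937}{45769} = \frac{\frac{1}{27} i \sqrt{3}}{\left(6135 - 4032\right) 3113} + \frac{5937}{45769} = \frac{\frac{1}{27} i \sqrt{3}}{2103 \cdot 3113} + \frac{5937}{45769} = \frac{\frac{1}{27} i \sqrt{3}}{6546639} + \frac{5937}{45769} = \frac{i \sqrt{3}}{27} \cdot \frac{1}{6546639} + \frac{5937}{45769} = \frac{i \sqrt{3}}{176759253} + \frac{5937}{45769} = \frac{5937}{45769} + \frac{i \sqrt{3}}{176759253}$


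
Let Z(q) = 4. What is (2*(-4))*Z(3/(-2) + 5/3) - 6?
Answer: -38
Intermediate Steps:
(2*(-4))*Z(3/(-2) + 5/3) - 6 = (2*(-4))*4 - 6 = -8*4 - 6 = -32 - 6 = -38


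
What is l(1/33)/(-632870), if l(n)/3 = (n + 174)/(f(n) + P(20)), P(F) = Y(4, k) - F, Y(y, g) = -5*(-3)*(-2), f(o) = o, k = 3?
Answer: 17229/1043602630 ≈ 1.6509e-5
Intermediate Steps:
Y(y, g) = -30 (Y(y, g) = 15*(-2) = -30)
P(F) = -30 - F
l(n) = 3*(174 + n)/(-50 + n) (l(n) = 3*((n + 174)/(n + (-30 - 1*20))) = 3*((174 + n)/(n + (-30 - 20))) = 3*((174 + n)/(n - 50)) = 3*((174 + n)/(-50 + n)) = 3*(174 + n)/(-50 + n))
l(1/33)/(-632870) = (3*(174 + 1/33)/(-50 + 1/33))/(-632870) = (3*(174 + 1/33)/(-50 + 1/33))*(-1/632870) = (3*(5743/33)/(-1649/33))*(-1/632870) = (3*(-33/1649)*(5743/33))*(-1/632870) = -17229/1649*(-1/632870) = 17229/1043602630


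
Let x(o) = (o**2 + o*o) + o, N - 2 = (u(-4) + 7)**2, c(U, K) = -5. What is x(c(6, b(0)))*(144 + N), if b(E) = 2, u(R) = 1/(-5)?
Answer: 43254/5 ≈ 8650.8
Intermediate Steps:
u(R) = -1/5
N = 1206/25 (N = 2 + (-1/5 + 7)**2 = 2 + (34/5)**2 = 2 + 1156/25 = 1206/25 ≈ 48.240)
x(o) = o + 2*o**2 (x(o) = (o**2 + o**2) + o = 2*o**2 + o = o + 2*o**2)
x(c(6, b(0)))*(144 + N) = (-5*(1 + 2*(-5)))*(144 + 1206/25) = -5*(1 - 10)*(4806/25) = -5*(-9)*(4806/25) = 45*(4806/25) = 43254/5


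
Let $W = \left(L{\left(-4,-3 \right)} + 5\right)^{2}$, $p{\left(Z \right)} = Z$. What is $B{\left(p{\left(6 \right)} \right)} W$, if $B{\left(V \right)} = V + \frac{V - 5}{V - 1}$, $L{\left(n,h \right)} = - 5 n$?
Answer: $3875$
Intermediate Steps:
$B{\left(V \right)} = V + \frac{-5 + V}{-1 + V}$
$W = 625$ ($W = \left(\left(-5\right) \left(-4\right) + 5\right)^{2} = \left(20 + 5\right)^{2} = 25^{2} = 625$)
$B{\left(p{\left(6 \right)} \right)} W = \frac{-5 + 6^{2}}{-1 + 6} \cdot 625 = \frac{-5 + 36}{5} \cdot 625 = \frac{1}{5} \cdot 31 \cdot 625 = \frac{31}{5} \cdot 625 = 3875$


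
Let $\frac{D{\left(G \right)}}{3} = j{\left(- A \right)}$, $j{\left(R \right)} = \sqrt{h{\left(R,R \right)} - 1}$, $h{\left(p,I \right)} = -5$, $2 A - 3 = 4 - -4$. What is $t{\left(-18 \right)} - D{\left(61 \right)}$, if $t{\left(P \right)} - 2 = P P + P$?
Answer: $308 - 3 i \sqrt{6} \approx 308.0 - 7.3485 i$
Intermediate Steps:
$A = \frac{11}{2}$ ($A = \frac{3}{2} + \frac{4 - -4}{2} = \frac{3}{2} + \frac{4 + 4}{2} = \frac{3}{2} + \frac{1}{2} \cdot 8 = \frac{3}{2} + 4 = \frac{11}{2} \approx 5.5$)
$t{\left(P \right)} = 2 + P + P^{2}$ ($t{\left(P \right)} = 2 + \left(P P + P\right) = 2 + \left(P^{2} + P\right) = 2 + \left(P + P^{2}\right) = 2 + P + P^{2}$)
$j{\left(R \right)} = i \sqrt{6}$ ($j{\left(R \right)} = \sqrt{-5 - 1} = \sqrt{-6} = i \sqrt{6}$)
$D{\left(G \right)} = 3 i \sqrt{6}$
$t{\left(-18 \right)} - D{\left(61 \right)} = \left(2 - 18 + \left(-18\right)^{2}\right) - 3 i \sqrt{6} = \left(2 - 18 + 324\right) - 3 i \sqrt{6} = 308 - 3 i \sqrt{6}$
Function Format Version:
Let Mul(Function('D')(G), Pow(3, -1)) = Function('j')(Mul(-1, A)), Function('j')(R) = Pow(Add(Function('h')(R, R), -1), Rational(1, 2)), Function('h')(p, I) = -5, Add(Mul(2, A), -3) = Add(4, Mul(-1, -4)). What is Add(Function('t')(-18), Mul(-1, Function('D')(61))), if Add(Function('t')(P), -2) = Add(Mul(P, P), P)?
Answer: Add(308, Mul(-3, I, Pow(6, Rational(1, 2)))) ≈ Add(308.00, Mul(-7.3485, I))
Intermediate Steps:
A = Rational(11, 2) (A = Add(Rational(3, 2), Mul(Rational(1, 2), Add(4, Mul(-1, -4)))) = Add(Rational(3, 2), Mul(Rational(1, 2), Add(4, 4))) = Add(Rational(3, 2), Mul(Rational(1, 2), 8)) = Add(Rational(3, 2), 4) = Rational(11, 2) ≈ 5.5000)
Function('t')(P) = Add(2, P, Pow(P, 2)) (Function('t')(P) = Add(2, Add(Mul(P, P), P)) = Add(2, Add(Pow(P, 2), P)) = Add(2, Add(P, Pow(P, 2))) = Add(2, P, Pow(P, 2)))
Function('j')(R) = Mul(I, Pow(6, Rational(1, 2))) (Function('j')(R) = Pow(Add(-5, -1), Rational(1, 2)) = Pow(-6, Rational(1, 2)) = Mul(I, Pow(6, Rational(1, 2))))
Function('D')(G) = Mul(3, I, Pow(6, Rational(1, 2))) (Function('D')(G) = Mul(3, Mul(I, Pow(6, Rational(1, 2)))) = Mul(3, I, Pow(6, Rational(1, 2))))
Add(Function('t')(-18), Mul(-1, Function('D')(61))) = Add(Add(2, -18, Pow(-18, 2)), Mul(-1, Mul(3, I, Pow(6, Rational(1, 2))))) = Add(Add(2, -18, 324), Mul(-3, I, Pow(6, Rational(1, 2)))) = Add(308, Mul(-3, I, Pow(6, Rational(1, 2))))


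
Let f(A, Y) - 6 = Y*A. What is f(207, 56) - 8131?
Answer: 3467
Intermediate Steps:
f(A, Y) = 6 + A*Y (f(A, Y) = 6 + Y*A = 6 + A*Y)
f(207, 56) - 8131 = (6 + 207*56) - 8131 = (6 + 11592) - 8131 = 11598 - 8131 = 3467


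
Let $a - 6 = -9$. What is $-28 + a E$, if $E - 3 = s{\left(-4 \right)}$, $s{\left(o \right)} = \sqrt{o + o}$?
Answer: $-37 - 6 i \sqrt{2} \approx -37.0 - 8.4853 i$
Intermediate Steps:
$a = -3$ ($a = 6 - 9 = -3$)
$s{\left(o \right)} = \sqrt{2} \sqrt{o}$ ($s{\left(o \right)} = \sqrt{2 o} = \sqrt{2} \sqrt{o}$)
$E = 3 + 2 i \sqrt{2}$ ($E = 3 + \sqrt{2} \sqrt{-4} = 3 + \sqrt{2} \cdot 2 i = 3 + 2 i \sqrt{2} \approx 3.0 + 2.8284 i$)
$-28 + a E = -28 - 3 \left(3 + 2 i \sqrt{2}\right) = -28 - \left(9 + 6 i \sqrt{2}\right) = -37 - 6 i \sqrt{2}$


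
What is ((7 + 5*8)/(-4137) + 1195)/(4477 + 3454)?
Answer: 4943668/32810547 ≈ 0.15067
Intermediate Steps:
((7 + 5*8)/(-4137) + 1195)/(4477 + 3454) = ((7 + 40)*(-1/4137) + 1195)/7931 = (47*(-1/4137) + 1195)*(1/7931) = (-47/4137 + 1195)*(1/7931) = (4943668/4137)*(1/7931) = 4943668/32810547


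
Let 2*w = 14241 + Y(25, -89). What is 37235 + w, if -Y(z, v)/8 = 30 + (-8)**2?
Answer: 87959/2 ≈ 43980.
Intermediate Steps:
Y(z, v) = -752 (Y(z, v) = -8*(30 + (-8)**2) = -8*(30 + 64) = -8*94 = -752)
w = 13489/2 (w = (14241 - 752)/2 = (1/2)*13489 = 13489/2 ≈ 6744.5)
37235 + w = 37235 + 13489/2 = 87959/2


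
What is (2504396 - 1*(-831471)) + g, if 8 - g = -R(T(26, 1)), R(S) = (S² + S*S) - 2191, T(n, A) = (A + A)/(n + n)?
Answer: 1126785193/338 ≈ 3.3337e+6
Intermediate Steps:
T(n, A) = A/n (T(n, A) = (2*A)/((2*n)) = (2*A)*(1/(2*n)) = A/n)
R(S) = -2191 + 2*S² (R(S) = (S² + S²) - 2191 = 2*S² - 2191 = -2191 + 2*S²)
g = -737853/338 (g = 8 - (-1)*(-2191 + 2*(1/26)²) = 8 - (-1)*(-2191 + 2*(1/676)) = 8 - (-1)*(-2191 + 1/338) = 8 - (-1)*(-740557)/338 = 8 - 1*740557/338 = 8 - 740557/338 = -737853/338 ≈ -2183.0)
(2504396 - 1*(-831471)) + g = (2504396 - 1*(-831471)) - 737853/338 = (2504396 + 831471) - 737853/338 = 3335867 - 737853/338 = 1126785193/338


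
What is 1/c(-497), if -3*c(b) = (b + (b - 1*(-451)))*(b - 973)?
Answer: -1/266070 ≈ -3.7584e-6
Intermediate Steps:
c(b) = -(-973 + b)*(451 + 2*b)/3 (c(b) = -(b + (b - 1*(-451)))*(b - 973)/3 = -(b + (b + 451))*(-973 + b)/3 = -(b + (451 + b))*(-973 + b)/3 = -(451 + 2*b)*(-973 + b)/3 = -(-973 + b)*(451 + 2*b)/3)
1/c(-497) = 1/(438823/3 - ⅔*(-497)² + (1495/3)*(-497)) = 1/(438823/3 - ⅔*247009 - 743015/3) = 1/(438823/3 - 494018/3 - 743015/3) = 1/(-266070) = -1/266070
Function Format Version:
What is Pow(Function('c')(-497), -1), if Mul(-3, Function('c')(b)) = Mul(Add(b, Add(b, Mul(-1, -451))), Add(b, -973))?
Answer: Rational(-1, 266070) ≈ -3.7584e-6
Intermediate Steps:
Function('c')(b) = Mul(Rational(-1, 3), Add(-973, b), Add(451, Mul(2, b))) (Function('c')(b) = Mul(Rational(-1, 3), Mul(Add(b, Add(b, Mul(-1, -451))), Add(b, -973))) = Mul(Rational(-1, 3), Mul(Add(b, Add(b, 451)), Add(-973, b))) = Mul(Rational(-1, 3), Mul(Add(b, Add(451, b)), Add(-973, b))) = Mul(Rational(-1, 3), Mul(Add(451, Mul(2, b)), Add(-973, b))) = Mul(Rational(-1, 3), Mul(Add(-973, b), Add(451, Mul(2, b)))) = Mul(Rational(-1, 3), Add(-973, b), Add(451, Mul(2, b))))
Pow(Function('c')(-497), -1) = Pow(Add(Rational(438823, 3), Mul(Rational(-2, 3), Pow(-497, 2)), Mul(Rational(1495, 3), -497)), -1) = Pow(Add(Rational(438823, 3), Mul(Rational(-2, 3), 247009), Rational(-743015, 3)), -1) = Pow(Add(Rational(438823, 3), Rational(-494018, 3), Rational(-743015, 3)), -1) = Pow(-266070, -1) = Rational(-1, 266070)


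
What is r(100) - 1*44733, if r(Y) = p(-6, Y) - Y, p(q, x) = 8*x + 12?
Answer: -44021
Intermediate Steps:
p(q, x) = 12 + 8*x
r(Y) = 12 + 7*Y (r(Y) = (12 + 8*Y) - Y = 12 + 7*Y)
r(100) - 1*44733 = (12 + 7*100) - 1*44733 = (12 + 700) - 44733 = 712 - 44733 = -44021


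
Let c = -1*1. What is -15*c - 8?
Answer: 7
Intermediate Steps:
c = -1
-15*c - 8 = -15*(-1) - 8 = 15 - 8 = 7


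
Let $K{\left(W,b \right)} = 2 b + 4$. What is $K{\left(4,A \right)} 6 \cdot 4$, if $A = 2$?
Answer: $192$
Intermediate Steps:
$K{\left(W,b \right)} = 4 + 2 b$
$K{\left(4,A \right)} 6 \cdot 4 = \left(4 + 2 \cdot 2\right) 6 \cdot 4 = \left(4 + 4\right) 6 \cdot 4 = 8 \cdot 6 \cdot 4 = 48 \cdot 4 = 192$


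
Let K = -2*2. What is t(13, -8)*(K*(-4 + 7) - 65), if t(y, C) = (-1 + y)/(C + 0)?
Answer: 231/2 ≈ 115.50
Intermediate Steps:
K = -4
t(y, C) = (-1 + y)/C
t(13, -8)*(K*(-4 + 7) - 65) = ((-1 + 13)/(-8))*(-4*(-4 + 7) - 65) = (-⅛*12)*(-4*3 - 65) = -3*(-12 - 65)/2 = -3/2*(-77) = 231/2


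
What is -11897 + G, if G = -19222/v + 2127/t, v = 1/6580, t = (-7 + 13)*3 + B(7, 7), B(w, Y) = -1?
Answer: -2150373042/17 ≈ -1.2649e+8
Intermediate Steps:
t = 17 (t = (-7 + 13)*3 - 1 = 6*3 - 1 = 18 - 1 = 17)
v = 1/6580 ≈ 0.00015198
G = -2150170793/17 (G = -19222/1/6580 + 2127/17 = -19222*6580 + 2127*(1/17) = -126480760 + 2127/17 = -2150170793/17 ≈ -1.2648e+8)
-11897 + G = -11897 - 2150170793/17 = -2150373042/17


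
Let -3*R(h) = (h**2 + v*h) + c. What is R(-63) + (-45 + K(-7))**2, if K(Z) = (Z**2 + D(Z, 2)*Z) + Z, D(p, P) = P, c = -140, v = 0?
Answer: -2962/3 ≈ -987.33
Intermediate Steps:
R(h) = 140/3 - h**2/3 (R(h) = -((h**2 + 0*h) - 140)/3 = -((h**2 + 0) - 140)/3 = -(h**2 - 140)/3 = -(-140 + h**2)/3 = 140/3 - h**2/3)
K(Z) = Z**2 + 3*Z (K(Z) = (Z**2 + 2*Z) + Z = Z**2 + 3*Z)
R(-63) + (-45 + K(-7))**2 = (140/3 - 1/3*(-63)**2) + (-45 - 7*(3 - 7))**2 = (140/3 - 1/3*3969) + (-45 - 7*(-4))**2 = (140/3 - 1323) + (-45 + 28)**2 = -3829/3 + (-17)**2 = -3829/3 + 289 = -2962/3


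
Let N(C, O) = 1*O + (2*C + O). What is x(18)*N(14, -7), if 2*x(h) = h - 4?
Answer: 98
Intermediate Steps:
x(h) = -2 + h/2 (x(h) = (h - 4)/2 = (-4 + h)/2 = -2 + h/2)
N(C, O) = 2*C + 2*O (N(C, O) = O + (O + 2*C) = 2*C + 2*O)
x(18)*N(14, -7) = (-2 + (½)*18)*(2*14 + 2*(-7)) = (-2 + 9)*(28 - 14) = 7*14 = 98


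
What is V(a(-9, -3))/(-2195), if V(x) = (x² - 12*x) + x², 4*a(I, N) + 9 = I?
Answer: -189/4390 ≈ -0.043052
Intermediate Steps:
a(I, N) = -9/4 + I/4
V(x) = -12*x + 2*x²
V(a(-9, -3))/(-2195) = (2*(-9/4 + (¼)*(-9))*(-6 + (-9/4 + (¼)*(-9))))/(-2195) = (2*(-9/4 - 9/4)*(-6 + (-9/4 - 9/4)))*(-1/2195) = (2*(-9/2)*(-6 - 9/2))*(-1/2195) = (2*(-9/2)*(-21/2))*(-1/2195) = (189/2)*(-1/2195) = -189/4390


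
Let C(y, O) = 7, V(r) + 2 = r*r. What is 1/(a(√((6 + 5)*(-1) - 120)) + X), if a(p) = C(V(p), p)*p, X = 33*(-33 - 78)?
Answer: -3663/13423988 - 7*I*√131/13423988 ≈ -0.00027287 - 5.9683e-6*I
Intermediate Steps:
V(r) = -2 + r² (V(r) = -2 + r*r = -2 + r²)
X = -3663 (X = 33*(-111) = -3663)
a(p) = 7*p
1/(a(√((6 + 5)*(-1) - 120)) + X) = 1/(7*√((6 + 5)*(-1) - 120) - 3663) = 1/(7*√(11*(-1) - 120) - 3663) = 1/(7*√(-11 - 120) - 3663) = 1/(7*√(-131) - 3663) = 1/(7*(I*√131) - 3663) = 1/(7*I*√131 - 3663) = 1/(-3663 + 7*I*√131)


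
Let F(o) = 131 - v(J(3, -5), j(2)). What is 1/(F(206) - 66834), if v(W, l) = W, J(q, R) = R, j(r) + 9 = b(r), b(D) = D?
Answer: -1/66698 ≈ -1.4993e-5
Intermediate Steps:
j(r) = -9 + r
F(o) = 136 (F(o) = 131 - 1*(-5) = 131 + 5 = 136)
1/(F(206) - 66834) = 1/(136 - 66834) = 1/(-66698) = -1/66698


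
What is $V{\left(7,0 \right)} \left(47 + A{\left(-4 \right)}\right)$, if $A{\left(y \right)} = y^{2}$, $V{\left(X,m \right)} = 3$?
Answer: $189$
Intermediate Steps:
$V{\left(7,0 \right)} \left(47 + A{\left(-4 \right)}\right) = 3 \left(47 + \left(-4\right)^{2}\right) = 3 \left(47 + 16\right) = 3 \cdot 63 = 189$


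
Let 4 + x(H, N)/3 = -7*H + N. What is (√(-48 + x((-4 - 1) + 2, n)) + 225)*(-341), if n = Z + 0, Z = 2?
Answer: -77748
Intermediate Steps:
n = 2 (n = 2 + 0 = 2)
x(H, N) = -12 - 21*H + 3*N (x(H, N) = -12 + 3*(-7*H + N) = -12 + 3*(N - 7*H) = -12 + (-21*H + 3*N) = -12 - 21*H + 3*N)
(√(-48 + x((-4 - 1) + 2, n)) + 225)*(-341) = (√(-48 + (-12 - 21*((-4 - 1) + 2) + 3*2)) + 225)*(-341) = (√(-48 + (-12 - 21*(-5 + 2) + 6)) + 225)*(-341) = (√(-48 + (-12 - 21*(-3) + 6)) + 225)*(-341) = (√(-48 + (-12 + 63 + 6)) + 225)*(-341) = (√(-48 + 57) + 225)*(-341) = (√9 + 225)*(-341) = (3 + 225)*(-341) = 228*(-341) = -77748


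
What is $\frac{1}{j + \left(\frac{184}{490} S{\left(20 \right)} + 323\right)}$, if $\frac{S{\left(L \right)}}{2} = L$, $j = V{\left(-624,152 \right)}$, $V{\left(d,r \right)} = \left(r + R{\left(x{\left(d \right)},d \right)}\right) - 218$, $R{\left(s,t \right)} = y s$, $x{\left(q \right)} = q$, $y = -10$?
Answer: $\frac{49}{319089} \approx 0.00015356$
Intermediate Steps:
$R{\left(s,t \right)} = - 10 s$
$V{\left(d,r \right)} = -218 + r - 10 d$ ($V{\left(d,r \right)} = \left(r - 10 d\right) - 218 = -218 + r - 10 d$)
$j = 6174$ ($j = -218 + 152 - -6240 = -218 + 152 + 6240 = 6174$)
$S{\left(L \right)} = 2 L$
$\frac{1}{j + \left(\frac{184}{490} S{\left(20 \right)} + 323\right)} = \frac{1}{6174 + \left(\frac{184}{490} \cdot 2 \cdot 20 + 323\right)} = \frac{1}{6174 + \left(184 \cdot \frac{1}{490} \cdot 40 + 323\right)} = \frac{1}{6174 + \left(\frac{92}{245} \cdot 40 + 323\right)} = \frac{1}{6174 + \left(\frac{736}{49} + 323\right)} = \frac{1}{6174 + \frac{16563}{49}} = \frac{1}{\frac{319089}{49}} = \frac{49}{319089}$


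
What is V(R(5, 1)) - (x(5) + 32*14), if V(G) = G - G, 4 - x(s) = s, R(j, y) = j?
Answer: -447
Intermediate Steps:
x(s) = 4 - s
V(G) = 0
V(R(5, 1)) - (x(5) + 32*14) = 0 - ((4 - 1*5) + 32*14) = 0 - ((4 - 5) + 448) = 0 - (-1 + 448) = 0 - 1*447 = 0 - 447 = -447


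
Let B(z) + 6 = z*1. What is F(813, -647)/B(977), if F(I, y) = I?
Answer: 813/971 ≈ 0.83728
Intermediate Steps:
B(z) = -6 + z (B(z) = -6 + z*1 = -6 + z)
F(813, -647)/B(977) = 813/(-6 + 977) = 813/971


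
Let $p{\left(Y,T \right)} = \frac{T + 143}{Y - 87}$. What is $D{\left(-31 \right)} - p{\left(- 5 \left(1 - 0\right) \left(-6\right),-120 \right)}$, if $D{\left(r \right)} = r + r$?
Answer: $- \frac{3511}{57} \approx -61.596$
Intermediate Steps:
$p{\left(Y,T \right)} = \frac{143 + T}{-87 + Y}$
$D{\left(r \right)} = 2 r$
$D{\left(-31 \right)} - p{\left(- 5 \left(1 - 0\right) \left(-6\right),-120 \right)} = 2 \left(-31\right) - \frac{143 - 120}{-87 + - 5 \left(1 - 0\right) \left(-6\right)} = -62 - \frac{1}{-87 + - 5 \left(1 + 0\right) \left(-6\right)} 23 = -62 - \frac{1}{-87 + \left(-5\right) 1 \left(-6\right)} 23 = -62 - \frac{1}{-87 - -30} \cdot 23 = -62 - \frac{1}{-87 + 30} \cdot 23 = -62 - \frac{1}{-57} \cdot 23 = -62 - \left(- \frac{1}{57}\right) 23 = -62 - - \frac{23}{57} = -62 + \frac{23}{57} = - \frac{3511}{57}$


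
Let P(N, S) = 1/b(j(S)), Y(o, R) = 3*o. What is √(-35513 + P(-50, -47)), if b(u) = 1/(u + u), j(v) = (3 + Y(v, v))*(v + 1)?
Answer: I*√22817 ≈ 151.05*I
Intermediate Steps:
j(v) = (1 + v)*(3 + 3*v) (j(v) = (3 + 3*v)*(v + 1) = (3 + 3*v)*(1 + v) = (1 + v)*(3 + 3*v))
b(u) = 1/(2*u)
P(N, S) = 6 + 6*S² + 12*S (P(N, S) = 1/(1/(2*(3 + 3*S² + 6*S))) = 6 + 6*S² + 12*S)
√(-35513 + P(-50, -47)) = √(-35513 + (6 + 6*(-47)² + 12*(-47))) = √(-35513 + (6 + 6*2209 - 564)) = √(-35513 + (6 + 13254 - 564)) = √(-35513 + 12696) = √(-22817) = I*√22817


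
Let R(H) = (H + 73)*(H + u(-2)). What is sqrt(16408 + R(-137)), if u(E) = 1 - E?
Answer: 6*sqrt(694) ≈ 158.06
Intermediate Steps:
R(H) = (3 + H)*(73 + H) (R(H) = (H + 73)*(H + (1 - 1*(-2))) = (73 + H)*(H + (1 + 2)) = (73 + H)*(H + 3) = (73 + H)*(3 + H) = (3 + H)*(73 + H))
sqrt(16408 + R(-137)) = sqrt(16408 + (219 + (-137)**2 + 76*(-137))) = sqrt(16408 + (219 + 18769 - 10412)) = sqrt(16408 + 8576) = sqrt(24984) = 6*sqrt(694)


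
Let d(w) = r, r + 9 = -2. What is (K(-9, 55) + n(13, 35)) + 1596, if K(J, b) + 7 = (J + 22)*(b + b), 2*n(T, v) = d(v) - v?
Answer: 2996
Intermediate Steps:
r = -11 (r = -9 - 2 = -11)
d(w) = -11
n(T, v) = -11/2 - v/2 (n(T, v) = (-11 - v)/2 = -11/2 - v/2)
K(J, b) = -7 + 2*b*(22 + J) (K(J, b) = -7 + (J + 22)*(b + b) = -7 + (22 + J)*(2*b) = -7 + 2*b*(22 + J))
(K(-9, 55) + n(13, 35)) + 1596 = ((-7 + 44*55 + 2*(-9)*55) + (-11/2 - ½*35)) + 1596 = ((-7 + 2420 - 990) + (-11/2 - 35/2)) + 1596 = (1423 - 23) + 1596 = 1400 + 1596 = 2996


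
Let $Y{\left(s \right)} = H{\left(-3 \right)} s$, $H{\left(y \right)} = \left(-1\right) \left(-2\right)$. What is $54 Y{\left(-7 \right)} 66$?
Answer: $-49896$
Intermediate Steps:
$H{\left(y \right)} = 2$
$Y{\left(s \right)} = 2 s$
$54 Y{\left(-7 \right)} 66 = 54 \cdot 2 \left(-7\right) 66 = 54 \left(-14\right) 66 = \left(-756\right) 66 = -49896$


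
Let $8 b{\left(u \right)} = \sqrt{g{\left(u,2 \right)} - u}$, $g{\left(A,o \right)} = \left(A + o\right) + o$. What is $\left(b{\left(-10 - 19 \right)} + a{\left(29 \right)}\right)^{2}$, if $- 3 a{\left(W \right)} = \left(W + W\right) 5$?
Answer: $\frac{1338649}{144} \approx 9296.2$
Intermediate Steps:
$g{\left(A,o \right)} = A + 2 o$
$a{\left(W \right)} = - \frac{10 W}{3}$ ($a{\left(W \right)} = - \frac{\left(W + W\right) 5}{3} = - \frac{2 W 5}{3} = - \frac{10 W}{3}$)
$b{\left(u \right)} = \frac{1}{4}$ ($b{\left(u \right)} = \frac{\sqrt{\left(u + 2 \cdot 2\right) - u}}{8} = \frac{\sqrt{\left(u + 4\right) - u}}{8} = \frac{\sqrt{\left(4 + u\right) - u}}{8} = \frac{\sqrt{4}}{8} = \frac{1}{8} \cdot 2 = \frac{1}{4}$)
$\left(b{\left(-10 - 19 \right)} + a{\left(29 \right)}\right)^{2} = \left(\frac{1}{4} - \frac{290}{3}\right)^{2} = \left(- \frac{1157}{12}\right)^{2} = \frac{1338649}{144}$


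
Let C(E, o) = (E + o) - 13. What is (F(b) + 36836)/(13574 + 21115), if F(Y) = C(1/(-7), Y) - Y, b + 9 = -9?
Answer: 85920/80941 ≈ 1.0615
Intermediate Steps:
C(E, o) = -13 + E + o
b = -18 (b = -9 - 9 = -18)
F(Y) = -92/7 (F(Y) = (-13 + 1/(-7) + Y) - Y = (-13 - 1/7 + Y) - Y = (-92/7 + Y) - Y = -92/7)
(F(b) + 36836)/(13574 + 21115) = (-92/7 + 36836)/(13574 + 21115) = (257760/7)/34689 = (257760/7)*(1/34689) = 85920/80941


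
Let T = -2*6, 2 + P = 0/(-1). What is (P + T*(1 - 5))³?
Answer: 97336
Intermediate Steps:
P = -2 (P = -2 + 0/(-1) = -2 + 0*(-1) = -2 + 0 = -2)
T = -12
(P + T*(1 - 5))³ = (-2 - 12*(1 - 5))³ = (-2 - 12*(-4))³ = (-2 + 48)³ = 46³ = 97336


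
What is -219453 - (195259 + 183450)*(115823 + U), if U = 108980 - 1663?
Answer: -84505345713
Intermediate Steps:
U = 107317 (U = 108980 - 1*1663 = 108980 - 1663 = 107317)
-219453 - (195259 + 183450)*(115823 + U) = -219453 - (195259 + 183450)*(115823 + 107317) = -219453 - 378709*223140 = -219453 - 1*84505126260 = -219453 - 84505126260 = -84505345713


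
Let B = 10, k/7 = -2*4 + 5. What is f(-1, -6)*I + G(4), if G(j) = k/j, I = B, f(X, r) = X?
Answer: -61/4 ≈ -15.250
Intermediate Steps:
k = -21 (k = 7*(-2*4 + 5) = 7*(-8 + 5) = 7*(-3) = -21)
I = 10
G(j) = -21/j
f(-1, -6)*I + G(4) = -1*10 - 21/4 = -10 - 21*¼ = -10 - 21/4 = -61/4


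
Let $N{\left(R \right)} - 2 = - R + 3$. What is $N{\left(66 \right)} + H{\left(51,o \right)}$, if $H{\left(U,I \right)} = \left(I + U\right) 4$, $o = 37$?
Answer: $291$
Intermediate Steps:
$H{\left(U,I \right)} = 4 I + 4 U$
$N{\left(R \right)} = 5 - R$ ($N{\left(R \right)} = 2 - \left(-3 + R\right) = 5 - R$)
$N{\left(66 \right)} + H{\left(51,o \right)} = \left(5 - 66\right) + \left(4 \cdot 37 + 4 \cdot 51\right) = \left(5 - 66\right) + \left(148 + 204\right) = -61 + 352 = 291$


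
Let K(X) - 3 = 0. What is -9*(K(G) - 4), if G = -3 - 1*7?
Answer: 9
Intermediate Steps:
G = -10 (G = -3 - 7 = -10)
K(X) = 3 (K(X) = 3 + 0 = 3)
-9*(K(G) - 4) = -9*(3 - 4) = -9*(-1) = 9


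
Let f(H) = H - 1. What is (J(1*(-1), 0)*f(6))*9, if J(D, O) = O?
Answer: 0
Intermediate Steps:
f(H) = -1 + H
(J(1*(-1), 0)*f(6))*9 = (0*(-1 + 6))*9 = (0*5)*9 = 0*9 = 0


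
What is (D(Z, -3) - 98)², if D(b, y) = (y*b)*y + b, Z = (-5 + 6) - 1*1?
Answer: 9604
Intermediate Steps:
Z = 0 (Z = 1 - 1 = 0)
D(b, y) = b + b*y² (D(b, y) = (b*y)*y + b = b*y² + b = b + b*y²)
(D(Z, -3) - 98)² = (0*(1 + (-3)²) - 98)² = (0*(1 + 9) - 98)² = (0*10 - 98)² = (0 - 98)² = (-98)² = 9604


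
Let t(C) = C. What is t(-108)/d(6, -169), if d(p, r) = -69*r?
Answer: -36/3887 ≈ -0.0092616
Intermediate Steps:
t(-108)/d(6, -169) = -108/((-69*(-169))) = -108/11661 = -108*1/11661 = -36/3887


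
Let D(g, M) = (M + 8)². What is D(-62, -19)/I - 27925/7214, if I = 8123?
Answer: -225961881/58599322 ≈ -3.8560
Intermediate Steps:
D(g, M) = (8 + M)²
D(-62, -19)/I - 27925/7214 = (8 - 19)²/8123 - 27925/7214 = (-11)²*(1/8123) - 27925*1/7214 = 121*(1/8123) - 27925/7214 = 121/8123 - 27925/7214 = -225961881/58599322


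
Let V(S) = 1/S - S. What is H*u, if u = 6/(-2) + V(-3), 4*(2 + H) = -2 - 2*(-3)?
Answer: ⅓ ≈ 0.33333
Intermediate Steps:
H = -1 (H = -2 + (-2 - 2*(-3))/4 = -2 + (-2 + 6)/4 = -2 + (¼)*4 = -2 + 1 = -1)
u = -⅓ (u = 6/(-2) + (1/(-3) - 1*(-3)) = 6*(-½) + (-⅓ + 3) = -3 + 8/3 = -⅓ ≈ -0.33333)
H*u = -1*(-⅓) = ⅓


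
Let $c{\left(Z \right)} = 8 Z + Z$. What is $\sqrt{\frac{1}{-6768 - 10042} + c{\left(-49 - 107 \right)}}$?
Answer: $\frac{i \sqrt{236012410}}{410} \approx 37.47 i$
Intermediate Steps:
$c{\left(Z \right)} = 9 Z$
$\sqrt{\frac{1}{-6768 - 10042} + c{\left(-49 - 107 \right)}} = \sqrt{\frac{1}{-6768 - 10042} + 9 \left(-49 - 107\right)} = \sqrt{\frac{1}{-16810} + 9 \left(-156\right)} = \sqrt{- \frac{1}{16810} - 1404} = \sqrt{- \frac{23601241}{16810}} = \frac{i \sqrt{236012410}}{410}$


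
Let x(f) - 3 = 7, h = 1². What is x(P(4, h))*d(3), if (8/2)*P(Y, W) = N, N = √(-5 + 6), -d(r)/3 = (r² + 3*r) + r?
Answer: -630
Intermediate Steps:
d(r) = -12*r - 3*r² (d(r) = -3*((r² + 3*r) + r) = -3*(r² + 4*r) = -12*r - 3*r²)
h = 1
N = 1 (N = √1 = 1)
P(Y, W) = ¼ (P(Y, W) = (¼)*1 = ¼)
x(f) = 10 (x(f) = 3 + 7 = 10)
x(P(4, h))*d(3) = 10*(-3*3*(4 + 3)) = 10*(-3*3*7) = 10*(-63) = -630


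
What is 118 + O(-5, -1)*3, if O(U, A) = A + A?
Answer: 112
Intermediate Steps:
O(U, A) = 2*A
118 + O(-5, -1)*3 = 118 + (2*(-1))*3 = 118 - 2*3 = 118 - 6 = 112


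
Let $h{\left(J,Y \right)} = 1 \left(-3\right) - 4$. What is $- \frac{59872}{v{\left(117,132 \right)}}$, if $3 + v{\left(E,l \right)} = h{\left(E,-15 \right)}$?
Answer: $\frac{29936}{5} \approx 5987.2$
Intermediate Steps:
$h{\left(J,Y \right)} = -7$ ($h{\left(J,Y \right)} = -3 - 4 = -7$)
$v{\left(E,l \right)} = -10$ ($v{\left(E,l \right)} = -3 - 7 = -10$)
$- \frac{59872}{v{\left(117,132 \right)}} = - \frac{59872}{-10} = \left(-59872\right) \left(- \frac{1}{10}\right) = \frac{29936}{5}$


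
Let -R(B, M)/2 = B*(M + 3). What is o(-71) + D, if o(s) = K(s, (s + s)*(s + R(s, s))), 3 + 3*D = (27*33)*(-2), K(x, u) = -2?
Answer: -597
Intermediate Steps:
R(B, M) = -2*B*(3 + M) (R(B, M) = -2*B*(M + 3) = -2*B*(3 + M))
D = -595 (D = -1 + ((27*33)*(-2))/3 = -1 + (891*(-2))/3 = -1 + (⅓)*(-1782) = -1 - 594 = -595)
o(s) = -2
o(-71) + D = -2 - 595 = -597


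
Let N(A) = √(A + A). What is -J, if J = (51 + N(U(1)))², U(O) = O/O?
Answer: -(51 + √2)² ≈ -2747.3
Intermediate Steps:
U(O) = 1
N(A) = √2*√A (N(A) = √(2*A) = √2*√A)
J = (51 + √2)² (J = (51 + √2*√1)² = (51 + √2*1)² = (51 + √2)² ≈ 2747.3)
-J = -(51 + √2)²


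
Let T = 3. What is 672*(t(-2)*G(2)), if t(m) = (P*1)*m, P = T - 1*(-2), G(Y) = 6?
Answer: -40320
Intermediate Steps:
P = 5 (P = 3 - 1*(-2) = 3 + 2 = 5)
t(m) = 5*m (t(m) = (5*1)*m = 5*m)
672*(t(-2)*G(2)) = 672*((5*(-2))*6) = 672*(-10*6) = 672*(-60) = -40320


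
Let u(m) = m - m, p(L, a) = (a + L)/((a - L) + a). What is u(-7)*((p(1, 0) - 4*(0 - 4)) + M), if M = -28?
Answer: 0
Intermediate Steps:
p(L, a) = (L + a)/(-L + 2*a)
u(m) = 0
u(-7)*((p(1, 0) - 4*(0 - 4)) + M) = 0*(((1 + 0)/(-1*1 + 2*0) - 4*(0 - 4)) - 28) = 0*((1/(-1 + 0) - 4*(-4)) - 28) = 0*((1/(-1) + 16) - 28) = 0*((-1*1 + 16) - 28) = 0*((-1 + 16) - 28) = 0*(15 - 28) = 0*(-13) = 0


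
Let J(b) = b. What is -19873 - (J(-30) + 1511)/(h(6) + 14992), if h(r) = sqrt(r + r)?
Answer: -1116669679137/56190013 + 1481*sqrt(3)/112380026 ≈ -19873.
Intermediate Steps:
h(r) = sqrt(2)*sqrt(r) (h(r) = sqrt(2*r) = sqrt(2)*sqrt(r))
-19873 - (J(-30) + 1511)/(h(6) + 14992) = -19873 - (-30 + 1511)/(sqrt(2)*sqrt(6) + 14992) = -19873 - 1481/(2*sqrt(3) + 14992) = -19873 - 1481/(14992 + 2*sqrt(3))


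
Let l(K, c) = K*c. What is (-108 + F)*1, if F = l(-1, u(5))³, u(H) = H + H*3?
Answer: -8108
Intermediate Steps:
u(H) = 4*H (u(H) = H + 3*H = 4*H)
F = -8000 (F = (-4*5)³ = (-1*20)³ = (-20)³ = -8000)
(-108 + F)*1 = (-108 - 8000)*1 = -8108*1 = -8108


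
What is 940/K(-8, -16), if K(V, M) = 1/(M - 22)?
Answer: -35720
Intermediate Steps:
K(V, M) = 1/(-22 + M)
940/K(-8, -16) = 940/(1/(-22 - 16)) = 940/(1/(-38)) = 940/(-1/38) = 940*(-38) = -35720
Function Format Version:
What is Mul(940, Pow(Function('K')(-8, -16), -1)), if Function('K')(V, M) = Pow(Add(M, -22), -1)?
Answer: -35720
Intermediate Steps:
Function('K')(V, M) = Pow(Add(-22, M), -1)
Mul(940, Pow(Function('K')(-8, -16), -1)) = Mul(940, Pow(Pow(Add(-22, -16), -1), -1)) = Mul(940, Pow(Pow(-38, -1), -1)) = Mul(940, Pow(Rational(-1, 38), -1)) = Mul(940, -38) = -35720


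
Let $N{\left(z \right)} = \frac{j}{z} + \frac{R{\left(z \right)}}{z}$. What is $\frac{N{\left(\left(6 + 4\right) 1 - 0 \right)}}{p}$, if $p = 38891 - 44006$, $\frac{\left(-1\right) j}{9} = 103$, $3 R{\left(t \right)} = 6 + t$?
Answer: $\frac{553}{30690} \approx 0.018019$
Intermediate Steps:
$R{\left(t \right)} = 2 + \frac{t}{3}$ ($R{\left(t \right)} = \frac{6 + t}{3} = 2 + \frac{t}{3}$)
$j = -927$ ($j = \left(-9\right) 103 = -927$)
$p = -5115$
$N{\left(z \right)} = - \frac{927}{z} + \frac{2 + \frac{z}{3}}{z}$
$\frac{N{\left(\left(6 + 4\right) 1 - 0 \right)}}{p} = \frac{\frac{1}{3} \frac{1}{\left(6 + 4\right) 1 - 0} \left(-2775 + \left(\left(6 + 4\right) 1 - 0\right)\right)}{-5115} = \frac{-2775 + \left(10 \cdot 1 + 0\right)}{3 \left(10 \cdot 1 + 0\right)} \left(- \frac{1}{5115}\right) = \frac{-2775 + \left(10 + 0\right)}{3 \left(10 + 0\right)} \left(- \frac{1}{5115}\right) = \frac{-2775 + 10}{3 \cdot 10} \left(- \frac{1}{5115}\right) = \frac{1}{3} \cdot \frac{1}{10} \left(-2765\right) \left(- \frac{1}{5115}\right) = \left(- \frac{553}{6}\right) \left(- \frac{1}{5115}\right) = \frac{553}{30690}$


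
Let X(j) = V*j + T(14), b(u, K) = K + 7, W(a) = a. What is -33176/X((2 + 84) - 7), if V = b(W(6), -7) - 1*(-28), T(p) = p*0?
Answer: -8294/553 ≈ -14.998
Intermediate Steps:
b(u, K) = 7 + K
T(p) = 0
V = 28 (V = (7 - 7) - 1*(-28) = 0 + 28 = 28)
X(j) = 28*j (X(j) = 28*j + 0 = 28*j)
-33176/X((2 + 84) - 7) = -33176*1/(28*((2 + 84) - 7)) = -33176*1/(28*(86 - 7)) = -33176/(28*79) = -33176/2212 = -33176*1/2212 = -8294/553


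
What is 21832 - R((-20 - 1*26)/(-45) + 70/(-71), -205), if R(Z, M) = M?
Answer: 22037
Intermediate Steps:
21832 - R((-20 - 1*26)/(-45) + 70/(-71), -205) = 21832 - 1*(-205) = 21832 + 205 = 22037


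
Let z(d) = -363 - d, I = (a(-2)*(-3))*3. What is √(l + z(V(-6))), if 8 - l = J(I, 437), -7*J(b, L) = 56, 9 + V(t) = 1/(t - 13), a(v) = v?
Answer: I*√121999/19 ≈ 18.383*I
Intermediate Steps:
I = 18 (I = -2*(-3)*3 = 6*3 = 18)
V(t) = -9 + 1/(-13 + t) (V(t) = -9 + 1/(t - 13) = -9 + 1/(-13 + t))
J(b, L) = -8 (J(b, L) = -⅐*56 = -8)
l = 16 (l = 8 - 1*(-8) = 8 + 8 = 16)
√(l + z(V(-6))) = √(16 + (-363 - (118 - 9*(-6))/(-13 - 6))) = √(16 + (-363 - (118 + 54)/(-19))) = √(16 + (-363 - (-1)*172/19)) = √(16 + (-363 - 1*(-172/19))) = √(16 + (-363 + 172/19)) = √(16 - 6725/19) = √(-6421/19) = I*√121999/19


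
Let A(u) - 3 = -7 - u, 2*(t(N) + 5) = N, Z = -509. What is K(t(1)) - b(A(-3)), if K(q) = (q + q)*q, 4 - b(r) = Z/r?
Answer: 1091/2 ≈ 545.50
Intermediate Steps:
t(N) = -5 + N/2
A(u) = -4 - u (A(u) = 3 + (-7 - u) = -4 - u)
b(r) = 4 + 509/r (b(r) = 4 - (-509)/r = 4 + 509/r)
K(q) = 2*q² (K(q) = (2*q)*q = 2*q²)
K(t(1)) - b(A(-3)) = 2*(-5 + (½)*1)² - (4 + 509/(-4 - 1*(-3))) = 2*(-5 + ½)² - (4 + 509/(-4 + 3)) = 2*(-9/2)² - (4 + 509/(-1)) = 2*(81/4) - (4 + 509*(-1)) = 81/2 - (4 - 509) = 81/2 - 1*(-505) = 81/2 + 505 = 1091/2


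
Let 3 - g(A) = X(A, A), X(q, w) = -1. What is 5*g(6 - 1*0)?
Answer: 20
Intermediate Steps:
g(A) = 4 (g(A) = 3 - 1*(-1) = 3 + 1 = 4)
5*g(6 - 1*0) = 5*4 = 20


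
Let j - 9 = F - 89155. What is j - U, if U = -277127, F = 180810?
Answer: 368791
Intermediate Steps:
j = 91664 (j = 9 + (180810 - 89155) = 9 + 91655 = 91664)
j - U = 91664 - 1*(-277127) = 91664 + 277127 = 368791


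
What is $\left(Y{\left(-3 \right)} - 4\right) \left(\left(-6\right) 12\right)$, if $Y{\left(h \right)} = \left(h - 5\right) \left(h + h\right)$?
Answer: $-3168$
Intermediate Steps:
$Y{\left(h \right)} = 2 h \left(-5 + h\right)$ ($Y{\left(h \right)} = \left(-5 + h\right) 2 h = 2 h \left(-5 + h\right)$)
$\left(Y{\left(-3 \right)} - 4\right) \left(\left(-6\right) 12\right) = \left(2 \left(-3\right) \left(-5 - 3\right) - 4\right) \left(\left(-6\right) 12\right) = \left(2 \left(-3\right) \left(-8\right) - 4\right) \left(-72\right) = \left(48 - 4\right) \left(-72\right) = 44 \left(-72\right) = -3168$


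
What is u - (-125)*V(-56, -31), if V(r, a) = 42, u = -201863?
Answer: -196613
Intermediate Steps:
u - (-125)*V(-56, -31) = -201863 - (-125)*42 = -201863 - 1*(-5250) = -201863 + 5250 = -196613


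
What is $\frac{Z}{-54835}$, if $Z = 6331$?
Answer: $- \frac{6331}{54835} \approx -0.11546$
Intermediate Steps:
$\frac{Z}{-54835} = \frac{6331}{-54835} = 6331 \left(- \frac{1}{54835}\right) = - \frac{6331}{54835}$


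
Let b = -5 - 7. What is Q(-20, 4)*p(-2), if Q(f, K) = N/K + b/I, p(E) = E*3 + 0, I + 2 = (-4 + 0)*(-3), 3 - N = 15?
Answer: 126/5 ≈ 25.200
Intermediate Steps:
b = -12
N = -12 (N = 3 - 1*15 = 3 - 15 = -12)
I = 10 (I = -2 + (-4 + 0)*(-3) = -2 - 4*(-3) = -2 + 12 = 10)
p(E) = 3*E (p(E) = 3*E + 0 = 3*E)
Q(f, K) = -6/5 - 12/K (Q(f, K) = -12/K - 12/10 = -12/K - 12*⅒ = -12/K - 6/5 = -6/5 - 12/K)
Q(-20, 4)*p(-2) = (-6/5 - 12/4)*(3*(-2)) = (-6/5 - 12*¼)*(-6) = (-6/5 - 3)*(-6) = -21/5*(-6) = 126/5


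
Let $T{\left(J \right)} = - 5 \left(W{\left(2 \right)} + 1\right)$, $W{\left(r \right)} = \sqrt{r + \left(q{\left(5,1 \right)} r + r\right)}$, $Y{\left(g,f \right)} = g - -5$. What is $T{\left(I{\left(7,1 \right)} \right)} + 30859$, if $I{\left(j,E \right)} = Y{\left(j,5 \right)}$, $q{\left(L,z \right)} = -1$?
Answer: $30854 - 5 \sqrt{2} \approx 30847.0$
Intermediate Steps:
$Y{\left(g,f \right)} = 5 + g$ ($Y{\left(g,f \right)} = g + 5 = 5 + g$)
$W{\left(r \right)} = \sqrt{r}$ ($W{\left(r \right)} = \sqrt{r + \left(- r + r\right)} = \sqrt{r + 0} = \sqrt{r}$)
$I{\left(j,E \right)} = 5 + j$
$T{\left(J \right)} = -5 - 5 \sqrt{2}$ ($T{\left(J \right)} = - 5 \left(\sqrt{2} + 1\right) = - 5 \left(1 + \sqrt{2}\right) = -5 - 5 \sqrt{2}$)
$T{\left(I{\left(7,1 \right)} \right)} + 30859 = \left(-5 - 5 \sqrt{2}\right) + 30859 = 30854 - 5 \sqrt{2}$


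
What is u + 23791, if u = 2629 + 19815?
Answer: 46235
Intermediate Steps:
u = 22444
u + 23791 = 22444 + 23791 = 46235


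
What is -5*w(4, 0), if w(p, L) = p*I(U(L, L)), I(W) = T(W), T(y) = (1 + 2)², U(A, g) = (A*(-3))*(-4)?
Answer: -180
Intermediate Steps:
U(A, g) = 12*A (U(A, g) = -3*A*(-4) = 12*A)
T(y) = 9 (T(y) = 3² = 9)
I(W) = 9
w(p, L) = 9*p (w(p, L) = p*9 = 9*p)
-5*w(4, 0) = -45*4 = -5*36 = -180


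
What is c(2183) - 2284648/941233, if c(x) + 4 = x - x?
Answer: -6049580/941233 ≈ -6.4273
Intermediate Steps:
c(x) = -4 (c(x) = -4 + (x - x) = -4 + 0 = -4)
c(2183) - 2284648/941233 = -4 - 2284648/941233 = -6049580/941233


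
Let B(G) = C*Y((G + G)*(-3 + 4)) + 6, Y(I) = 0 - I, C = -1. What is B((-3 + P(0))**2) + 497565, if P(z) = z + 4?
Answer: 497573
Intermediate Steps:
P(z) = 4 + z
Y(I) = -I
B(G) = 6 + 2*G (B(G) = -(-1)*(G + G)*(-3 + 4) + 6 = -(-1)*(2*G)*1 + 6 = -(-1)*2*G + 6 = -(-2)*G + 6 = 2*G + 6 = 6 + 2*G)
B((-3 + P(0))**2) + 497565 = (6 + 2*(-3 + (4 + 0))**2) + 497565 = (6 + 2*(-3 + 4)**2) + 497565 = (6 + 2*1**2) + 497565 = (6 + 2*1) + 497565 = (6 + 2) + 497565 = 8 + 497565 = 497573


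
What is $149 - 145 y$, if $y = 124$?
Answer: $-17831$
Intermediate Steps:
$149 - 145 y = 149 - 17980 = -17831$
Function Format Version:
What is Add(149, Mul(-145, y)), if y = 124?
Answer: -17831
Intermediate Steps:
Add(149, Mul(-145, y)) = Add(149, Mul(-145, 124)) = Add(149, -17980) = -17831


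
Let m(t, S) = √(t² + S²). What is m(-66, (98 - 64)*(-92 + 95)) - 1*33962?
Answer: -33962 + 6*√410 ≈ -33841.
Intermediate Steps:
m(t, S) = √(S² + t²)
m(-66, (98 - 64)*(-92 + 95)) - 1*33962 = √(((98 - 64)*(-92 + 95))² + (-66)²) - 1*33962 = √((34*3)² + 4356) - 33962 = √(102² + 4356) - 33962 = √(10404 + 4356) - 33962 = √14760 - 33962 = 6*√410 - 33962 = -33962 + 6*√410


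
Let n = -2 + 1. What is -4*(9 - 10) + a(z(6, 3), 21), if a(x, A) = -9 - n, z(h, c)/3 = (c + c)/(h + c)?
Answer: -4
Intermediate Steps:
n = -1
z(h, c) = 6*c/(c + h) (z(h, c) = 3*((c + c)/(h + c)) = 3*((2*c)/(c + h)) = 3*(2*c/(c + h)) = 6*c/(c + h))
a(x, A) = -8 (a(x, A) = -9 - 1*(-1) = -9 + 1 = -8)
-4*(9 - 10) + a(z(6, 3), 21) = -4*(9 - 10) - 8 = -4*(-1) - 8 = 4 - 8 = -4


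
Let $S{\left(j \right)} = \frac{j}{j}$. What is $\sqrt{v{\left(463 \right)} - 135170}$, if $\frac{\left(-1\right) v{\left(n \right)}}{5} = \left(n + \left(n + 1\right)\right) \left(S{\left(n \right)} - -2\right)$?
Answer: $5 i \sqrt{5963} \approx 386.1 i$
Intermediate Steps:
$S{\left(j \right)} = 1$
$v{\left(n \right)} = -15 - 30 n$ ($v{\left(n \right)} = - 5 \left(n + \left(n + 1\right)\right) \left(1 - -2\right) = - 5 \left(n + \left(1 + n\right)\right) \left(1 + 2\right) = - 5 \left(1 + 2 n\right) 3 = - 5 \left(3 + 6 n\right) = -15 - 30 n$)
$\sqrt{v{\left(463 \right)} - 135170} = \sqrt{\left(-15 - 13890\right) - 135170} = \sqrt{-13905 - 135170} = \sqrt{-149075} = 5 i \sqrt{5963}$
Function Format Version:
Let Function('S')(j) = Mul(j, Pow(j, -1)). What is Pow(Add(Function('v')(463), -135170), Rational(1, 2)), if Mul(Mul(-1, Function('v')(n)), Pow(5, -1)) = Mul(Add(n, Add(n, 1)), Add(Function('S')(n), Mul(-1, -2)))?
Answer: Mul(5, I, Pow(5963, Rational(1, 2))) ≈ Mul(386.10, I)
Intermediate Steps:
Function('S')(j) = 1
Function('v')(n) = Add(-15, Mul(-30, n)) (Function('v')(n) = Mul(-5, Mul(Add(n, Add(n, 1)), Add(1, Mul(-1, -2)))) = Mul(-5, Mul(Add(n, Add(1, n)), Add(1, 2))) = Mul(-5, Mul(Add(1, Mul(2, n)), 3)) = Mul(-5, Add(3, Mul(6, n))) = Add(-15, Mul(-30, n)))
Pow(Add(Function('v')(463), -135170), Rational(1, 2)) = Pow(Add(Add(-15, Mul(-30, 463)), -135170), Rational(1, 2)) = Pow(Add(Add(-15, -13890), -135170), Rational(1, 2)) = Pow(Add(-13905, -135170), Rational(1, 2)) = Pow(-149075, Rational(1, 2)) = Mul(5, I, Pow(5963, Rational(1, 2)))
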